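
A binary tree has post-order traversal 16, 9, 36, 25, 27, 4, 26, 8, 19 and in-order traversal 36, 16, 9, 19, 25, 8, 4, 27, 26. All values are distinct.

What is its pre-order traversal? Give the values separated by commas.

The last element of post-order is the root; it splits in-order into left and right subtrees.
Root 19: left subtree has 3 nodes {36, 16, 9}, right has 5 {25, 8, 4, 27, 26}.
  Root 36: left subtree has 0 nodes { }, right has 2 {16, 9}.
    Root 9: left subtree has 1 node {16}, right has 0 { }.
  Root 8: left subtree has 1 node {25}, right has 3 {4, 27, 26}.
    Root 26: left subtree has 2 nodes {4, 27}, right has 0 { }.
      Root 4: left subtree has 0 nodes { }, right has 1 {27}.

19, 36, 9, 16, 8, 25, 26, 4, 27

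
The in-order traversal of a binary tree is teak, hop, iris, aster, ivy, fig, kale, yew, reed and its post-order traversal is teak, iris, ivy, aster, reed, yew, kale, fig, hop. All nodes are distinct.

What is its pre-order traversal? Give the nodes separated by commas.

hop, teak, fig, aster, iris, ivy, kale, yew, reed

The last element of post-order is the root; it splits in-order into left and right subtrees.
Root hop: left subtree has 1 node {teak}, right has 7 {iris, aster, ivy, fig, kale, yew, reed}.
  Root fig: left subtree has 3 nodes {iris, aster, ivy}, right has 3 {kale, yew, reed}.
    Root aster: left subtree has 1 node {iris}, right has 1 {ivy}.
    Root kale: left subtree has 0 nodes { }, right has 2 {yew, reed}.
      Root yew: left subtree has 0 nodes { }, right has 1 {reed}.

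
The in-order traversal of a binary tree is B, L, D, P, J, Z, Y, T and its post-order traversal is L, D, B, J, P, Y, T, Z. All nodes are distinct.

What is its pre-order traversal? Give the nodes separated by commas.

The last element of post-order is the root; it splits in-order into left and right subtrees.
Root Z: left subtree has 5 nodes {B, L, D, P, J}, right has 2 {Y, T}.
  Root P: left subtree has 3 nodes {B, L, D}, right has 1 {J}.
    Root B: left subtree has 0 nodes { }, right has 2 {L, D}.
      Root D: left subtree has 1 node {L}, right has 0 { }.
  Root T: left subtree has 1 node {Y}, right has 0 { }.

Z, P, B, D, L, J, T, Y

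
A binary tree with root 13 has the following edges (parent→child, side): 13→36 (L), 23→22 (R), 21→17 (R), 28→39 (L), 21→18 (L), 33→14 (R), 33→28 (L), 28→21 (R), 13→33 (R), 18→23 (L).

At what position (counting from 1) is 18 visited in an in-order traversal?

In-order visits the left subtree, then the node, then the right subtree.
At 13: go left to 36.
  36 is a leaf — visit 36.
Visit 13.
At 13: go right to 33.
  At 33: go left to 28.
    At 28: go left to 39.
      39 is a leaf — visit 39.
    Visit 28.
    At 28: go right to 21.
      At 21: go left to 18.
        At 18: go left to 23.
          At 23: no left child.
          Visit 23.
          At 23: go right to 22.
            22 is a leaf — visit 22.
        Visit 18.
        At 18: no right child.
      Visit 21.
      At 21: go right to 17.
        17 is a leaf — visit 17.
  Visit 33.
  At 33: go right to 14.
    14 is a leaf — visit 14.
Full in-order sequence: 36, 13, 39, 28, 23, 22, 18, 21, 17, 33, 14.

7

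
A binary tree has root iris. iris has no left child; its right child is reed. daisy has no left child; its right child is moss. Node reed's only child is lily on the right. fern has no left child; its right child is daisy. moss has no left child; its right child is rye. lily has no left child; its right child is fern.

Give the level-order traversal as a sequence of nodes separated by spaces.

Level-order visits nodes level by level from the root, left to right within each level.
Level 0: iris
Level 1: reed
Level 2: lily
Level 3: fern
Level 4: daisy
Level 5: moss
Level 6: rye

iris reed lily fern daisy moss rye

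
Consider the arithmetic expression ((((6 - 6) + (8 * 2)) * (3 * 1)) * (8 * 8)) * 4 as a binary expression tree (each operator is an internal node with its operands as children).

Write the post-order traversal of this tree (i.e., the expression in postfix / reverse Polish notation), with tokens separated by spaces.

6 6 - 8 2 * + 3 1 * * 8 8 * * 4 *

Post-order on an expression tree gives postfix notation: for each operator, emit left operand, right operand, then the operator.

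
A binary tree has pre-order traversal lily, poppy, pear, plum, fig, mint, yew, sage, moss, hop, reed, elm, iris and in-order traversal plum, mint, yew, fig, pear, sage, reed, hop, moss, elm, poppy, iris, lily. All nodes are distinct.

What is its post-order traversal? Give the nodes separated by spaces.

The first element of pre-order is the root; it splits in-order into left and right subtrees.
Root lily: left subtree has 12 nodes {plum, mint, yew, fig, pear, sage, reed, hop, moss, elm, poppy, iris}, right has 0 { }.
  Root poppy: left subtree has 10 nodes {plum, mint, yew, fig, pear, sage, reed, hop, moss, elm}, right has 1 {iris}.
    Root pear: left subtree has 4 nodes {plum, mint, yew, fig}, right has 5 {sage, reed, hop, moss, elm}.
      Root plum: left subtree has 0 nodes { }, right has 3 {mint, yew, fig}.
        Root fig: left subtree has 2 nodes {mint, yew}, right has 0 { }.
          Root mint: left subtree has 0 nodes { }, right has 1 {yew}.
      Root sage: left subtree has 0 nodes { }, right has 4 {reed, hop, moss, elm}.
        Root moss: left subtree has 2 nodes {reed, hop}, right has 1 {elm}.
          Root hop: left subtree has 1 node {reed}, right has 0 { }.

yew mint fig plum reed hop elm moss sage pear iris poppy lily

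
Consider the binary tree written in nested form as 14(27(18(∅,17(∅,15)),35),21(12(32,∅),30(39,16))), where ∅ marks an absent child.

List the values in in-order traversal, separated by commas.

In-order visits the left subtree, then the node, then the right subtree.
At 14: go left to 27.
  At 27: go left to 18.
    At 18: no left child.
    Visit 18.
    At 18: go right to 17.
      At 17: no left child.
      Visit 17.
      At 17: go right to 15.
        15 is a leaf — visit 15.
  Visit 27.
  At 27: go right to 35.
    35 is a leaf — visit 35.
Visit 14.
At 14: go right to 21.
  At 21: go left to 12.
    At 12: go left to 32.
      32 is a leaf — visit 32.
    Visit 12.
    At 12: no right child.
  Visit 21.
  At 21: go right to 30.
    At 30: go left to 39.
      39 is a leaf — visit 39.
    Visit 30.
    At 30: go right to 16.
      16 is a leaf — visit 16.

18, 17, 15, 27, 35, 14, 32, 12, 21, 39, 30, 16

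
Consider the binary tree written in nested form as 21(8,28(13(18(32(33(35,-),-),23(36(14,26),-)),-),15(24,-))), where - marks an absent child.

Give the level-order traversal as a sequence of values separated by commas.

Level-order visits nodes level by level from the root, left to right within each level.
Level 0: 21
Level 1: 8, 28
Level 2: 13, 15
Level 3: 18, 24
Level 4: 32, 23
Level 5: 33, 36
Level 6: 35, 14, 26

21, 8, 28, 13, 15, 18, 24, 32, 23, 33, 36, 35, 14, 26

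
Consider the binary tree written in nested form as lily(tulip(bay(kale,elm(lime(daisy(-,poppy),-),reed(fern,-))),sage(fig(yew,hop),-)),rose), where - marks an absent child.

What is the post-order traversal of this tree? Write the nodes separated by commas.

kale, poppy, daisy, lime, fern, reed, elm, bay, yew, hop, fig, sage, tulip, rose, lily

Post-order visits the left subtree, then the right subtree, then the node.
At lily: go left to tulip.
  At tulip: go left to bay.
    At bay: go left to kale.
      kale is a leaf — visit kale.
    At bay: go right to elm.
      At elm: go left to lime.
        At lime: go left to daisy.
          At daisy: no left child.
          At daisy: go right to poppy.
            poppy is a leaf — visit poppy.
          Visit daisy.
        At lime: no right child.
        Visit lime.
      At elm: go right to reed.
        At reed: go left to fern.
          fern is a leaf — visit fern.
        At reed: no right child.
        Visit reed.
      Visit elm.
    Visit bay.
  At tulip: go right to sage.
    At sage: go left to fig.
      At fig: go left to yew.
        yew is a leaf — visit yew.
      At fig: go right to hop.
        hop is a leaf — visit hop.
      Visit fig.
    At sage: no right child.
    Visit sage.
  Visit tulip.
At lily: go right to rose.
  rose is a leaf — visit rose.
Visit lily.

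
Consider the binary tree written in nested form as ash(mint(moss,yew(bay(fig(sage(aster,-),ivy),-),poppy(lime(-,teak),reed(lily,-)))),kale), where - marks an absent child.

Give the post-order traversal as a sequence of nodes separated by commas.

moss, aster, sage, ivy, fig, bay, teak, lime, lily, reed, poppy, yew, mint, kale, ash

Post-order visits the left subtree, then the right subtree, then the node.
At ash: go left to mint.
  At mint: go left to moss.
    moss is a leaf — visit moss.
  At mint: go right to yew.
    At yew: go left to bay.
      At bay: go left to fig.
        At fig: go left to sage.
          At sage: go left to aster.
            aster is a leaf — visit aster.
          At sage: no right child.
          Visit sage.
        At fig: go right to ivy.
          ivy is a leaf — visit ivy.
        Visit fig.
      At bay: no right child.
      Visit bay.
    At yew: go right to poppy.
      At poppy: go left to lime.
        At lime: no left child.
        At lime: go right to teak.
          teak is a leaf — visit teak.
        Visit lime.
      At poppy: go right to reed.
        At reed: go left to lily.
          lily is a leaf — visit lily.
        At reed: no right child.
        Visit reed.
      Visit poppy.
    Visit yew.
  Visit mint.
At ash: go right to kale.
  kale is a leaf — visit kale.
Visit ash.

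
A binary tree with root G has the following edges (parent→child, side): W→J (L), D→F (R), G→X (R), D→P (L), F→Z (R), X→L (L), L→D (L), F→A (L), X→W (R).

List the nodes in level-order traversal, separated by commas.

Level-order visits nodes level by level from the root, left to right within each level.
Level 0: G
Level 1: X
Level 2: L, W
Level 3: D, J
Level 4: P, F
Level 5: A, Z

G, X, L, W, D, J, P, F, A, Z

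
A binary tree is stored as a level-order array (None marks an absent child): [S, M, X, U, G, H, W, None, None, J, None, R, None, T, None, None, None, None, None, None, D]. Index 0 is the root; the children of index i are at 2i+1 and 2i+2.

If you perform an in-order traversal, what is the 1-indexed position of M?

2

In-order visits the left subtree, then the node, then the right subtree.
At S: go left to M.
  At M: go left to U.
    U is a leaf — visit U.
  Visit M.
  At M: go right to G.
    At G: go left to J.
      At J: no left child.
      Visit J.
      At J: go right to D.
        D is a leaf — visit D.
    Visit G.
    At G: no right child.
Visit S.
At S: go right to X.
  At X: go left to H.
    At H: go left to R.
      R is a leaf — visit R.
    Visit H.
    At H: no right child.
  Visit X.
  At X: go right to W.
    At W: go left to T.
      T is a leaf — visit T.
    Visit W.
    At W: no right child.
Full in-order sequence: U, M, J, D, G, S, R, H, X, T, W.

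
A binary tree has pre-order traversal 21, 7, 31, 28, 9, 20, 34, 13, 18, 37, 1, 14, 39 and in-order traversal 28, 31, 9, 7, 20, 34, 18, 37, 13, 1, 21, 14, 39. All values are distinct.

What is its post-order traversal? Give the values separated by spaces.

28 9 31 37 18 1 13 34 20 7 39 14 21

The first element of pre-order is the root; it splits in-order into left and right subtrees.
Root 21: left subtree has 10 nodes {28, 31, 9, 7, 20, 34, 18, 37, 13, 1}, right has 2 {14, 39}.
  Root 7: left subtree has 3 nodes {28, 31, 9}, right has 6 {20, 34, 18, 37, 13, 1}.
    Root 31: left subtree has 1 node {28}, right has 1 {9}.
    Root 20: left subtree has 0 nodes { }, right has 5 {34, 18, 37, 13, 1}.
      Root 34: left subtree has 0 nodes { }, right has 4 {18, 37, 13, 1}.
        Root 13: left subtree has 2 nodes {18, 37}, right has 1 {1}.
          Root 18: left subtree has 0 nodes { }, right has 1 {37}.
  Root 14: left subtree has 0 nodes { }, right has 1 {39}.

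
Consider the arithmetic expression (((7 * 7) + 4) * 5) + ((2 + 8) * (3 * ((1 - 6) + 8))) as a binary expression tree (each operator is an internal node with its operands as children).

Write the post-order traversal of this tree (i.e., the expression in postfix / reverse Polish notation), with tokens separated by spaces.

7 7 * 4 + 5 * 2 8 + 3 1 6 - 8 + * * +

Post-order on an expression tree gives postfix notation: for each operator, emit left operand, right operand, then the operator.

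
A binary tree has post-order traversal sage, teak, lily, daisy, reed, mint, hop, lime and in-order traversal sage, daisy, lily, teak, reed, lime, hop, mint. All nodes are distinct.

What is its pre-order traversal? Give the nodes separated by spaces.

lime reed daisy sage lily teak hop mint

The last element of post-order is the root; it splits in-order into left and right subtrees.
Root lime: left subtree has 5 nodes {sage, daisy, lily, teak, reed}, right has 2 {hop, mint}.
  Root reed: left subtree has 4 nodes {sage, daisy, lily, teak}, right has 0 { }.
    Root daisy: left subtree has 1 node {sage}, right has 2 {lily, teak}.
      Root lily: left subtree has 0 nodes { }, right has 1 {teak}.
  Root hop: left subtree has 0 nodes { }, right has 1 {mint}.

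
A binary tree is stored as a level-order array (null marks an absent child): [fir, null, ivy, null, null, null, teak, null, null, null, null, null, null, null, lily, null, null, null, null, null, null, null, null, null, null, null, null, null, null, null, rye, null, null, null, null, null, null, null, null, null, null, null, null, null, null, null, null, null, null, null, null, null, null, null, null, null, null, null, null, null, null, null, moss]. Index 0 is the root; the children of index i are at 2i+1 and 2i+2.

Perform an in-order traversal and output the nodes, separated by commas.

fir, ivy, teak, lily, rye, moss

In-order visits the left subtree, then the node, then the right subtree.
At fir: no left child.
Visit fir.
At fir: go right to ivy.
  At ivy: no left child.
  Visit ivy.
  At ivy: go right to teak.
    At teak: no left child.
    Visit teak.
    At teak: go right to lily.
      At lily: no left child.
      Visit lily.
      At lily: go right to rye.
        At rye: no left child.
        Visit rye.
        At rye: go right to moss.
          moss is a leaf — visit moss.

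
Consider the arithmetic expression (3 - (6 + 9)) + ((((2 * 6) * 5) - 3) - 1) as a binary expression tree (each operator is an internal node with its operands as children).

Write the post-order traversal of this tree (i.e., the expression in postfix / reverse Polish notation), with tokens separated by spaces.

Post-order on an expression tree gives postfix notation: for each operator, emit left operand, right operand, then the operator.

3 6 9 + - 2 6 * 5 * 3 - 1 - +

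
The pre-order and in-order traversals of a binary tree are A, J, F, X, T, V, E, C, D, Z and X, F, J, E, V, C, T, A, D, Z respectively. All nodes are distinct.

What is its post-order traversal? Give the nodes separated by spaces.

X F E C V T J Z D A

The first element of pre-order is the root; it splits in-order into left and right subtrees.
Root A: left subtree has 7 nodes {X, F, J, E, V, C, T}, right has 2 {D, Z}.
  Root J: left subtree has 2 nodes {X, F}, right has 4 {E, V, C, T}.
    Root F: left subtree has 1 node {X}, right has 0 { }.
    Root T: left subtree has 3 nodes {E, V, C}, right has 0 { }.
      Root V: left subtree has 1 node {E}, right has 1 {C}.
  Root D: left subtree has 0 nodes { }, right has 1 {Z}.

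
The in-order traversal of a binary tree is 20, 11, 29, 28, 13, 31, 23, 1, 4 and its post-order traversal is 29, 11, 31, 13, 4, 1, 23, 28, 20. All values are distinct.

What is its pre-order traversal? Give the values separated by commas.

20, 28, 11, 29, 23, 13, 31, 1, 4

The last element of post-order is the root; it splits in-order into left and right subtrees.
Root 20: left subtree has 0 nodes { }, right has 8 {11, 29, 28, 13, 31, 23, 1, 4}.
  Root 28: left subtree has 2 nodes {11, 29}, right has 5 {13, 31, 23, 1, 4}.
    Root 11: left subtree has 0 nodes { }, right has 1 {29}.
    Root 23: left subtree has 2 nodes {13, 31}, right has 2 {1, 4}.
      Root 13: left subtree has 0 nodes { }, right has 1 {31}.
      Root 1: left subtree has 0 nodes { }, right has 1 {4}.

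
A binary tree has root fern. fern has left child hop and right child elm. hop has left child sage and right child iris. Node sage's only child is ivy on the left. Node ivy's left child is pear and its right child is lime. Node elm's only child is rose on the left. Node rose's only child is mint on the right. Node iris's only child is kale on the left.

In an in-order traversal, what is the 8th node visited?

In-order visits the left subtree, then the node, then the right subtree.
At fern: go left to hop.
  At hop: go left to sage.
    At sage: go left to ivy.
      At ivy: go left to pear.
        pear is a leaf — visit pear.
      Visit ivy.
      At ivy: go right to lime.
        lime is a leaf — visit lime.
    Visit sage.
    At sage: no right child.
  Visit hop.
  At hop: go right to iris.
    At iris: go left to kale.
      kale is a leaf — visit kale.
    Visit iris.
    At iris: no right child.
Visit fern.
At fern: go right to elm.
  At elm: go left to rose.
    At rose: no left child.
    Visit rose.
    At rose: go right to mint.
      mint is a leaf — visit mint.
  Visit elm.
  At elm: no right child.
Full in-order sequence: pear, ivy, lime, sage, hop, kale, iris, fern, rose, mint, elm.

fern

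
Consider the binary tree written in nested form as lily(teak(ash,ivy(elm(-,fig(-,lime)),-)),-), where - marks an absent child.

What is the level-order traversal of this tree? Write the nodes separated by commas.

Level-order visits nodes level by level from the root, left to right within each level.
Level 0: lily
Level 1: teak
Level 2: ash, ivy
Level 3: elm
Level 4: fig
Level 5: lime

lily, teak, ash, ivy, elm, fig, lime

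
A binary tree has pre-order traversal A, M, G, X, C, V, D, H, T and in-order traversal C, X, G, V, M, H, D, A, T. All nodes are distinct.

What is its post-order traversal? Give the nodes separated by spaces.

C X V G H D M T A

The first element of pre-order is the root; it splits in-order into left and right subtrees.
Root A: left subtree has 7 nodes {C, X, G, V, M, H, D}, right has 1 {T}.
  Root M: left subtree has 4 nodes {C, X, G, V}, right has 2 {H, D}.
    Root G: left subtree has 2 nodes {C, X}, right has 1 {V}.
      Root X: left subtree has 1 node {C}, right has 0 { }.
    Root D: left subtree has 1 node {H}, right has 0 { }.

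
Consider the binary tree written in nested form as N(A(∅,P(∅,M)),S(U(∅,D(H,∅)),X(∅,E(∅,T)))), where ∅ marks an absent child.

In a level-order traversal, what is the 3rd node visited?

Level-order visits nodes level by level from the root, left to right within each level.
Level 0: N
Level 1: A, S
Level 2: P, U, X
Level 3: M, D, E
Level 4: H, T
Full level-order sequence: N, A, S, P, U, X, M, D, E, H, T.

S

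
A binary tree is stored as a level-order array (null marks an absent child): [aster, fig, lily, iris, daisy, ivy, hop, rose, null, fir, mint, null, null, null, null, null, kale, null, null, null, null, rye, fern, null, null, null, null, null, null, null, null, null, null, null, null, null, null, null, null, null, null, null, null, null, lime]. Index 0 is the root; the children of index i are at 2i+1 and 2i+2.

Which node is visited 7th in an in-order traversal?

In-order visits the left subtree, then the node, then the right subtree.
At aster: go left to fig.
  At fig: go left to iris.
    At iris: go left to rose.
      At rose: no left child.
      Visit rose.
      At rose: go right to kale.
        kale is a leaf — visit kale.
    Visit iris.
    At iris: no right child.
  Visit fig.
  At fig: go right to daisy.
    At daisy: go left to fir.
      fir is a leaf — visit fir.
    Visit daisy.
    At daisy: go right to mint.
      At mint: go left to rye.
        At rye: no left child.
        Visit rye.
        At rye: go right to lime.
          lime is a leaf — visit lime.
      Visit mint.
      At mint: go right to fern.
        fern is a leaf — visit fern.
Visit aster.
At aster: go right to lily.
  At lily: go left to ivy.
    ivy is a leaf — visit ivy.
  Visit lily.
  At lily: go right to hop.
    hop is a leaf — visit hop.
Full in-order sequence: rose, kale, iris, fig, fir, daisy, rye, lime, mint, fern, aster, ivy, lily, hop.

rye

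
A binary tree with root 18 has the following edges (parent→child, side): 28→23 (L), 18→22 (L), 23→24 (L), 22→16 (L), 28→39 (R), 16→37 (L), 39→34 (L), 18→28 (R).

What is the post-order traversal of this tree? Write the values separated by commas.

Post-order visits the left subtree, then the right subtree, then the node.
At 18: go left to 22.
  At 22: go left to 16.
    At 16: go left to 37.
      37 is a leaf — visit 37.
    At 16: no right child.
    Visit 16.
  At 22: no right child.
  Visit 22.
At 18: go right to 28.
  At 28: go left to 23.
    At 23: go left to 24.
      24 is a leaf — visit 24.
    At 23: no right child.
    Visit 23.
  At 28: go right to 39.
    At 39: go left to 34.
      34 is a leaf — visit 34.
    At 39: no right child.
    Visit 39.
  Visit 28.
Visit 18.

37, 16, 22, 24, 23, 34, 39, 28, 18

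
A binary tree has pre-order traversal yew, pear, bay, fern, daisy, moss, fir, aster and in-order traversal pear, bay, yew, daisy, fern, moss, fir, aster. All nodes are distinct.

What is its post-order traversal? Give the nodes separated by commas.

The first element of pre-order is the root; it splits in-order into left and right subtrees.
Root yew: left subtree has 2 nodes {pear, bay}, right has 5 {daisy, fern, moss, fir, aster}.
  Root pear: left subtree has 0 nodes { }, right has 1 {bay}.
  Root fern: left subtree has 1 node {daisy}, right has 3 {moss, fir, aster}.
    Root moss: left subtree has 0 nodes { }, right has 2 {fir, aster}.
      Root fir: left subtree has 0 nodes { }, right has 1 {aster}.

bay, pear, daisy, aster, fir, moss, fern, yew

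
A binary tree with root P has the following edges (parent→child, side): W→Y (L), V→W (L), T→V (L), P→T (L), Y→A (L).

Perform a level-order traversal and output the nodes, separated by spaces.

Level-order visits nodes level by level from the root, left to right within each level.
Level 0: P
Level 1: T
Level 2: V
Level 3: W
Level 4: Y
Level 5: A

P T V W Y A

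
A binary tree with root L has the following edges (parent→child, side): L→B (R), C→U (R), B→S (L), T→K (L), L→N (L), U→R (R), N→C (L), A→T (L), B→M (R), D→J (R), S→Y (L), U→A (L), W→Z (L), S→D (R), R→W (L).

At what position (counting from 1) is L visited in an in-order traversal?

In-order visits the left subtree, then the node, then the right subtree.
At L: go left to N.
  At N: go left to C.
    At C: no left child.
    Visit C.
    At C: go right to U.
      At U: go left to A.
        At A: go left to T.
          At T: go left to K.
            K is a leaf — visit K.
          Visit T.
          At T: no right child.
        Visit A.
        At A: no right child.
      Visit U.
      At U: go right to R.
        At R: go left to W.
          At W: go left to Z.
            Z is a leaf — visit Z.
          Visit W.
          At W: no right child.
        Visit R.
        At R: no right child.
  Visit N.
  At N: no right child.
Visit L.
At L: go right to B.
  At B: go left to S.
    At S: go left to Y.
      Y is a leaf — visit Y.
    Visit S.
    At S: go right to D.
      At D: no left child.
      Visit D.
      At D: go right to J.
        J is a leaf — visit J.
  Visit B.
  At B: go right to M.
    M is a leaf — visit M.
Full in-order sequence: C, K, T, A, U, Z, W, R, N, L, Y, S, D, J, B, M.

10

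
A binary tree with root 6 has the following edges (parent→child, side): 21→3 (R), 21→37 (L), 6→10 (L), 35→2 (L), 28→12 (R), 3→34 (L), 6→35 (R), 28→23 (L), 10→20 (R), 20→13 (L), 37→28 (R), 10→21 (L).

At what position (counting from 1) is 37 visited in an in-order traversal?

In-order visits the left subtree, then the node, then the right subtree.
At 6: go left to 10.
  At 10: go left to 21.
    At 21: go left to 37.
      At 37: no left child.
      Visit 37.
      At 37: go right to 28.
        At 28: go left to 23.
          23 is a leaf — visit 23.
        Visit 28.
        At 28: go right to 12.
          12 is a leaf — visit 12.
    Visit 21.
    At 21: go right to 3.
      At 3: go left to 34.
        34 is a leaf — visit 34.
      Visit 3.
      At 3: no right child.
  Visit 10.
  At 10: go right to 20.
    At 20: go left to 13.
      13 is a leaf — visit 13.
    Visit 20.
    At 20: no right child.
Visit 6.
At 6: go right to 35.
  At 35: go left to 2.
    2 is a leaf — visit 2.
  Visit 35.
  At 35: no right child.
Full in-order sequence: 37, 23, 28, 12, 21, 34, 3, 10, 13, 20, 6, 2, 35.

1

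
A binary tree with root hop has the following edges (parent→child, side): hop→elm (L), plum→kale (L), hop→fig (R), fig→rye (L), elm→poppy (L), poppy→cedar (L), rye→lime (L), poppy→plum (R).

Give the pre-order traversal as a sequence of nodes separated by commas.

hop, elm, poppy, cedar, plum, kale, fig, rye, lime

Pre-order visits the node, then its left subtree, then its right subtree.
Visit hop.
At hop: go left to elm.
  Visit elm.
  At elm: go left to poppy.
    Visit poppy.
    At poppy: go left to cedar.
      cedar is a leaf — visit cedar.
    At poppy: go right to plum.
      Visit plum.
      At plum: go left to kale.
        kale is a leaf — visit kale.
      At plum: no right child.
  At elm: no right child.
At hop: go right to fig.
  Visit fig.
  At fig: go left to rye.
    Visit rye.
    At rye: go left to lime.
      lime is a leaf — visit lime.
    At rye: no right child.
  At fig: no right child.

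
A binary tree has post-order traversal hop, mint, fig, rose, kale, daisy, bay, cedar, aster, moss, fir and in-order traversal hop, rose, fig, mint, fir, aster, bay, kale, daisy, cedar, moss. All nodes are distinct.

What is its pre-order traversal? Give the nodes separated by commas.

fir, rose, hop, fig, mint, moss, aster, cedar, bay, daisy, kale

The last element of post-order is the root; it splits in-order into left and right subtrees.
Root fir: left subtree has 4 nodes {hop, rose, fig, mint}, right has 6 {aster, bay, kale, daisy, cedar, moss}.
  Root rose: left subtree has 1 node {hop}, right has 2 {fig, mint}.
    Root fig: left subtree has 0 nodes { }, right has 1 {mint}.
  Root moss: left subtree has 5 nodes {aster, bay, kale, daisy, cedar}, right has 0 { }.
    Root aster: left subtree has 0 nodes { }, right has 4 {bay, kale, daisy, cedar}.
      Root cedar: left subtree has 3 nodes {bay, kale, daisy}, right has 0 { }.
        Root bay: left subtree has 0 nodes { }, right has 2 {kale, daisy}.
          Root daisy: left subtree has 1 node {kale}, right has 0 { }.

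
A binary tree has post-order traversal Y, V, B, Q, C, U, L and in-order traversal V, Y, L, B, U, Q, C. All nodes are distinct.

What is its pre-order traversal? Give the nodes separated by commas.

L, V, Y, U, B, C, Q

The last element of post-order is the root; it splits in-order into left and right subtrees.
Root L: left subtree has 2 nodes {V, Y}, right has 4 {B, U, Q, C}.
  Root V: left subtree has 0 nodes { }, right has 1 {Y}.
  Root U: left subtree has 1 node {B}, right has 2 {Q, C}.
    Root C: left subtree has 1 node {Q}, right has 0 { }.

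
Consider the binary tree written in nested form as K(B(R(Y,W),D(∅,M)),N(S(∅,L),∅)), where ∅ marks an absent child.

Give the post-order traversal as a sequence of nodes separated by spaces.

Y W R M D B L S N K

Post-order visits the left subtree, then the right subtree, then the node.
At K: go left to B.
  At B: go left to R.
    At R: go left to Y.
      Y is a leaf — visit Y.
    At R: go right to W.
      W is a leaf — visit W.
    Visit R.
  At B: go right to D.
    At D: no left child.
    At D: go right to M.
      M is a leaf — visit M.
    Visit D.
  Visit B.
At K: go right to N.
  At N: go left to S.
    At S: no left child.
    At S: go right to L.
      L is a leaf — visit L.
    Visit S.
  At N: no right child.
  Visit N.
Visit K.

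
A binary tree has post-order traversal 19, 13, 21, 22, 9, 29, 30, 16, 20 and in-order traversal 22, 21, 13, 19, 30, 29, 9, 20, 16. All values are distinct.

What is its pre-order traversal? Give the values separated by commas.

20, 30, 22, 21, 13, 19, 29, 9, 16

The last element of post-order is the root; it splits in-order into left and right subtrees.
Root 20: left subtree has 7 nodes {22, 21, 13, 19, 30, 29, 9}, right has 1 {16}.
  Root 30: left subtree has 4 nodes {22, 21, 13, 19}, right has 2 {29, 9}.
    Root 22: left subtree has 0 nodes { }, right has 3 {21, 13, 19}.
      Root 21: left subtree has 0 nodes { }, right has 2 {13, 19}.
        Root 13: left subtree has 0 nodes { }, right has 1 {19}.
    Root 29: left subtree has 0 nodes { }, right has 1 {9}.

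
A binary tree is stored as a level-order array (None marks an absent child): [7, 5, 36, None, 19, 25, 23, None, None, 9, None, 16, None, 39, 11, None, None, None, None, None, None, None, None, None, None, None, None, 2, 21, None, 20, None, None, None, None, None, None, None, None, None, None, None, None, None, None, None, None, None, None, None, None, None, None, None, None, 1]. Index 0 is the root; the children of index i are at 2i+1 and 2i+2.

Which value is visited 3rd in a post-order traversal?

5

Post-order visits the left subtree, then the right subtree, then the node.
At 7: go left to 5.
  At 5: no left child.
  At 5: go right to 19.
    At 19: go left to 9.
      9 is a leaf — visit 9.
    At 19: no right child.
    Visit 19.
  Visit 5.
At 7: go right to 36.
  At 36: go left to 25.
    At 25: go left to 16.
      16 is a leaf — visit 16.
    At 25: no right child.
    Visit 25.
  At 36: go right to 23.
    At 23: go left to 39.
      At 39: go left to 2.
        At 2: go left to 1.
          1 is a leaf — visit 1.
        At 2: no right child.
        Visit 2.
      At 39: go right to 21.
        21 is a leaf — visit 21.
      Visit 39.
    At 23: go right to 11.
      At 11: no left child.
      At 11: go right to 20.
        20 is a leaf — visit 20.
      Visit 11.
    Visit 23.
  Visit 36.
Visit 7.
Full post-order sequence: 9, 19, 5, 16, 25, 1, 2, 21, 39, 20, 11, 23, 36, 7.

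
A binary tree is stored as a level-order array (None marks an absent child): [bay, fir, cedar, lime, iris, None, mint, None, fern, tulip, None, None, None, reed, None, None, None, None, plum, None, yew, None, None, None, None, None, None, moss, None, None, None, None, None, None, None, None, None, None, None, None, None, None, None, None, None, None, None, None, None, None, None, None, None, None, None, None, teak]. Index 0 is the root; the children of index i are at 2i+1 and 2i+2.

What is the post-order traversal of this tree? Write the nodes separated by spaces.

Post-order visits the left subtree, then the right subtree, then the node.
At bay: go left to fir.
  At fir: go left to lime.
    At lime: no left child.
    At lime: go right to fern.
      At fern: no left child.
      At fern: go right to plum.
        plum is a leaf — visit plum.
      Visit fern.
    Visit lime.
  At fir: go right to iris.
    At iris: go left to tulip.
      At tulip: no left child.
      At tulip: go right to yew.
        yew is a leaf — visit yew.
      Visit tulip.
    At iris: no right child.
    Visit iris.
  Visit fir.
At bay: go right to cedar.
  At cedar: no left child.
  At cedar: go right to mint.
    At mint: go left to reed.
      At reed: go left to moss.
        At moss: no left child.
        At moss: go right to teak.
          teak is a leaf — visit teak.
        Visit moss.
      At reed: no right child.
      Visit reed.
    At mint: no right child.
    Visit mint.
  Visit cedar.
Visit bay.

plum fern lime yew tulip iris fir teak moss reed mint cedar bay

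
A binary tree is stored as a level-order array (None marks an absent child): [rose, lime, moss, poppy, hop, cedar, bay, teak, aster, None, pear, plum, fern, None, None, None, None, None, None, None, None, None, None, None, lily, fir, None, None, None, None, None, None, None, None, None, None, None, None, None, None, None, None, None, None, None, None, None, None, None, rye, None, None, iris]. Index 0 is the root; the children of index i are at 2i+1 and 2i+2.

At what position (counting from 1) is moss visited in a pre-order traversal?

8

Pre-order visits the node, then its left subtree, then its right subtree.
Visit rose.
At rose: go left to lime.
  Visit lime.
  At lime: go left to poppy.
    Visit poppy.
    At poppy: go left to teak.
      teak is a leaf — visit teak.
    At poppy: go right to aster.
      aster is a leaf — visit aster.
  At lime: go right to hop.
    Visit hop.
    At hop: no left child.
    At hop: go right to pear.
      pear is a leaf — visit pear.
At rose: go right to moss.
  Visit moss.
  At moss: go left to cedar.
    Visit cedar.
    At cedar: go left to plum.
      Visit plum.
      At plum: no left child.
      At plum: go right to lily.
        Visit lily.
        At lily: go left to rye.
          rye is a leaf — visit rye.
        At lily: no right child.
    At cedar: go right to fern.
      Visit fern.
      At fern: go left to fir.
        Visit fir.
        At fir: no left child.
        At fir: go right to iris.
          iris is a leaf — visit iris.
      At fern: no right child.
  At moss: go right to bay.
    bay is a leaf — visit bay.
Full pre-order sequence: rose, lime, poppy, teak, aster, hop, pear, moss, cedar, plum, lily, rye, fern, fir, iris, bay.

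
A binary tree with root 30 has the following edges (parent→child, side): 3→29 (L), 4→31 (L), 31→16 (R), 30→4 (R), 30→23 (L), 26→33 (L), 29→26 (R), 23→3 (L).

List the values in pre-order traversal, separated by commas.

30, 23, 3, 29, 26, 33, 4, 31, 16

Pre-order visits the node, then its left subtree, then its right subtree.
Visit 30.
At 30: go left to 23.
  Visit 23.
  At 23: go left to 3.
    Visit 3.
    At 3: go left to 29.
      Visit 29.
      At 29: no left child.
      At 29: go right to 26.
        Visit 26.
        At 26: go left to 33.
          33 is a leaf — visit 33.
        At 26: no right child.
    At 3: no right child.
  At 23: no right child.
At 30: go right to 4.
  Visit 4.
  At 4: go left to 31.
    Visit 31.
    At 31: no left child.
    At 31: go right to 16.
      16 is a leaf — visit 16.
  At 4: no right child.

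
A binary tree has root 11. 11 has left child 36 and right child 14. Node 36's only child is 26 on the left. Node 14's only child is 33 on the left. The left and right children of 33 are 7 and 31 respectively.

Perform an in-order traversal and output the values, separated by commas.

In-order visits the left subtree, then the node, then the right subtree.
At 11: go left to 36.
  At 36: go left to 26.
    26 is a leaf — visit 26.
  Visit 36.
  At 36: no right child.
Visit 11.
At 11: go right to 14.
  At 14: go left to 33.
    At 33: go left to 7.
      7 is a leaf — visit 7.
    Visit 33.
    At 33: go right to 31.
      31 is a leaf — visit 31.
  Visit 14.
  At 14: no right child.

26, 36, 11, 7, 33, 31, 14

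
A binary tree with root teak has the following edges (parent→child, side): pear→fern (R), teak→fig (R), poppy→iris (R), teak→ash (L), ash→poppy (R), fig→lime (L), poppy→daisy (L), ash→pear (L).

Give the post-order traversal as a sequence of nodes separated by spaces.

Post-order visits the left subtree, then the right subtree, then the node.
At teak: go left to ash.
  At ash: go left to pear.
    At pear: no left child.
    At pear: go right to fern.
      fern is a leaf — visit fern.
    Visit pear.
  At ash: go right to poppy.
    At poppy: go left to daisy.
      daisy is a leaf — visit daisy.
    At poppy: go right to iris.
      iris is a leaf — visit iris.
    Visit poppy.
  Visit ash.
At teak: go right to fig.
  At fig: go left to lime.
    lime is a leaf — visit lime.
  At fig: no right child.
  Visit fig.
Visit teak.

fern pear daisy iris poppy ash lime fig teak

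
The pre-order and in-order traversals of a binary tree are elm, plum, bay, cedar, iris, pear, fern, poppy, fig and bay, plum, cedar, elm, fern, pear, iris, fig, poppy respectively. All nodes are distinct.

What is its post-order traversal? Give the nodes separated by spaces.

bay cedar plum fern pear fig poppy iris elm

The first element of pre-order is the root; it splits in-order into left and right subtrees.
Root elm: left subtree has 3 nodes {bay, plum, cedar}, right has 5 {fern, pear, iris, fig, poppy}.
  Root plum: left subtree has 1 node {bay}, right has 1 {cedar}.
  Root iris: left subtree has 2 nodes {fern, pear}, right has 2 {fig, poppy}.
    Root pear: left subtree has 1 node {fern}, right has 0 { }.
    Root poppy: left subtree has 1 node {fig}, right has 0 { }.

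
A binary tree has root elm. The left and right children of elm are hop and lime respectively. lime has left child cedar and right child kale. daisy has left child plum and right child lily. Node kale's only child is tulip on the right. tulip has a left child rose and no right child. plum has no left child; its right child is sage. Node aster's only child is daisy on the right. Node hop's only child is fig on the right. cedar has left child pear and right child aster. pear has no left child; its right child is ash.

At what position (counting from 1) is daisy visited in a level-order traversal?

11

Level-order visits nodes level by level from the root, left to right within each level.
Level 0: elm
Level 1: hop, lime
Level 2: fig, cedar, kale
Level 3: pear, aster, tulip
Level 4: ash, daisy, rose
Level 5: plum, lily
Level 6: sage
Full level-order sequence: elm, hop, lime, fig, cedar, kale, pear, aster, tulip, ash, daisy, rose, plum, lily, sage.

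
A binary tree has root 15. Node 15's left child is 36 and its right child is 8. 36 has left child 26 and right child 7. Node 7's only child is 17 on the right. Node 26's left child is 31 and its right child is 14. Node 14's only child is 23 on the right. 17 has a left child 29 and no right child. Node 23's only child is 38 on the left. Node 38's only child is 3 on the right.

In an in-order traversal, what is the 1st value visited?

In-order visits the left subtree, then the node, then the right subtree.
At 15: go left to 36.
  At 36: go left to 26.
    At 26: go left to 31.
      31 is a leaf — visit 31.
    Visit 26.
    At 26: go right to 14.
      At 14: no left child.
      Visit 14.
      At 14: go right to 23.
        At 23: go left to 38.
          At 38: no left child.
          Visit 38.
          At 38: go right to 3.
            3 is a leaf — visit 3.
        Visit 23.
        At 23: no right child.
  Visit 36.
  At 36: go right to 7.
    At 7: no left child.
    Visit 7.
    At 7: go right to 17.
      At 17: go left to 29.
        29 is a leaf — visit 29.
      Visit 17.
      At 17: no right child.
Visit 15.
At 15: go right to 8.
  8 is a leaf — visit 8.
Full in-order sequence: 31, 26, 14, 38, 3, 23, 36, 7, 29, 17, 15, 8.

31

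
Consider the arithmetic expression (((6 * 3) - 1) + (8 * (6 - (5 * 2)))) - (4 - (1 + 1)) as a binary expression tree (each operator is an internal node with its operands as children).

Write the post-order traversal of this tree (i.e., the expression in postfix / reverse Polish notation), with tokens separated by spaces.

6 3 * 1 - 8 6 5 2 * - * + 4 1 1 + - -

Post-order on an expression tree gives postfix notation: for each operator, emit left operand, right operand, then the operator.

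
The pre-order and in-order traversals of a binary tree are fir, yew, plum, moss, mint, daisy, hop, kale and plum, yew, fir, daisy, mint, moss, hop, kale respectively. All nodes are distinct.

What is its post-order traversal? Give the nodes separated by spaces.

The first element of pre-order is the root; it splits in-order into left and right subtrees.
Root fir: left subtree has 2 nodes {plum, yew}, right has 5 {daisy, mint, moss, hop, kale}.
  Root yew: left subtree has 1 node {plum}, right has 0 { }.
  Root moss: left subtree has 2 nodes {daisy, mint}, right has 2 {hop, kale}.
    Root mint: left subtree has 1 node {daisy}, right has 0 { }.
    Root hop: left subtree has 0 nodes { }, right has 1 {kale}.

plum yew daisy mint kale hop moss fir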